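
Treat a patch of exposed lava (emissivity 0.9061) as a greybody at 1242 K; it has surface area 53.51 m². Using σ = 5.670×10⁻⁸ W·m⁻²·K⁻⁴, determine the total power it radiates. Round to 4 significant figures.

Area A = 53.51 m².
P = εσAT⁴ = 0.9061 × 5.670×10⁻⁸ × 53.51 × (1242)⁴ = 6.542×10⁶ W.

P ≈ 6.542×10⁶ W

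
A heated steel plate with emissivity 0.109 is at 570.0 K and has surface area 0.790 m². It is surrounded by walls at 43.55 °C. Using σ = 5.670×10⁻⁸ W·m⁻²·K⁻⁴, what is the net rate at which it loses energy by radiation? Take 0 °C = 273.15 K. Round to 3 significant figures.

Net loss ≈ 466 W

Surroundings: T = 43.55 °C + 273.15 = 316.70 K.
Area A = 0.790 m².
Net radiated power P_net = εσA(T⁴ − T₀⁴) = 0.109×5.670×10⁻⁸×0.790×(570.0⁴ − 316.70⁴).
T⁴ − T₀⁴ = 1.05560×10¹¹ − 1.00599×10¹⁰ = 9.55001×10¹⁰ K⁴, so P_net = 466 W.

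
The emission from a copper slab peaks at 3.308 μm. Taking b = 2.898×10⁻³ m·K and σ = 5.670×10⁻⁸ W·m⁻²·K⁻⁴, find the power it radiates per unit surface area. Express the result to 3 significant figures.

I ≈ 3.34×10⁴ W/m²

Wien's law: T = b/λ_max = 2.898×10⁻³/3.308×10⁻⁶ = 876.058 K.
Then I = σT⁴ = 5.670×10⁻⁸×(876.058)⁴ = 3.34×10⁴ W/m².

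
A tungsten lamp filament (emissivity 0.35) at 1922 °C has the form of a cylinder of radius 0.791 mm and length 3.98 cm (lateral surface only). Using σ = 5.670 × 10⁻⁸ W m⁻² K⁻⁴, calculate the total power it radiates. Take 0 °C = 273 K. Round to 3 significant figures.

T = 1922 °C + 273 = 2195 K.
Lateral area A = 2πrL = 2π×7.91×10⁻⁴×0.0398 = 1.97806×10⁻⁴ m².
P = εσAT⁴ = 0.35 × 5.670×10⁻⁸ × 1.97806×10⁻⁴ × (2195)⁴ = 91.1 W.

P ≈ 91.1 W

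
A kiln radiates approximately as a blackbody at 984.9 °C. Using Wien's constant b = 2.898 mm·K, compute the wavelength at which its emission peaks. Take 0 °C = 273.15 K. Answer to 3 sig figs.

T = 984.9 °C + 273.15 = 1258.05 K.
Wien's displacement law: λ_max = b/T = (2.898×10⁻³ m·K)/(1258.05 K) = 2.304×10⁻⁶ m.
That is 2.30 μm, in the infrared range.

λ_max ≈ 2.30 μm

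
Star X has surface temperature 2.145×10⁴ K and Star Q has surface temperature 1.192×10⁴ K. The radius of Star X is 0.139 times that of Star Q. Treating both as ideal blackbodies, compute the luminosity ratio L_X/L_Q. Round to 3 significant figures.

L_X/L_Q ≈ 0.203

L ∝ R²T⁴, so L_X/L_Q = (R_X/R_Q)²(T_X/T_Q)⁴ = (0.139)² × (2.145×10⁴/1.192×10⁴)⁴ = 0.019321 × 10.4859 = 0.203.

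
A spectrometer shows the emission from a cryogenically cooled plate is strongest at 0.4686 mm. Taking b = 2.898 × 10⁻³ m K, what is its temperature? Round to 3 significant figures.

T ≈ 6.18 K

Wien's law gives T = b/λ_max = (2.898×10⁻³ m·K)/(4.686×10⁻⁴ m) = 6.18 K.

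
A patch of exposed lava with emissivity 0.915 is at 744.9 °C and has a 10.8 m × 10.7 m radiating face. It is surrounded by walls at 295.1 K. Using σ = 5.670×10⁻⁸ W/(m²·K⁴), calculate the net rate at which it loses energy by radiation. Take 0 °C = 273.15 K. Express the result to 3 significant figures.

T = 744.9 °C + 273.15 = 1018.05 K.
Area A = 10.8 × 10.7 = 115.56 m².
Net radiated power P_net = εσA(T⁴ − T₀⁴) = 0.915×5.670×10⁻⁸×115.56×(1018.05⁴ − 295.1⁴).
T⁴ − T₀⁴ = 1.07418×10¹² − 7.58362×10⁹ = 1.06660×10¹² K⁴, so P_net = 6.39×10⁶ W.

Net loss ≈ 6.39×10⁶ W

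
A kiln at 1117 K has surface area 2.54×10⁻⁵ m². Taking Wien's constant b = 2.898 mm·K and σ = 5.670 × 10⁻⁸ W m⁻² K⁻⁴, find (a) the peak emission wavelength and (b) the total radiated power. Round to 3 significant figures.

λ_max ≈ 2.59 μm; P ≈ 2.24 W

(a) λ_max = b/T = 2.898×10⁻³/1117 = 2.594×10⁻⁶ m = 2.59 μm.
Area A = 2.54×10⁻⁵ m².
(b) P = σAT⁴ = 5.670×10⁻⁸×2.54×10⁻⁵×(1117)⁴ = 2.24 W.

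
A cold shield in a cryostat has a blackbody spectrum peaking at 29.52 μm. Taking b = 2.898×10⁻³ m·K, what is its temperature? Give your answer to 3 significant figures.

T ≈ 98.2 K

Wien's law gives T = b/λ_max = (2.898×10⁻³ m·K)/(2.952×10⁻⁵ m) = 98.2 K.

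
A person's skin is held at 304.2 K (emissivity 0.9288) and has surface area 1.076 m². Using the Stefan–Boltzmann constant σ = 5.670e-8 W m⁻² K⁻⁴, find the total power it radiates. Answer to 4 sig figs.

P ≈ 485.2 W

Area A = 1.076 m².
P = εσAT⁴ = 0.9288 × 5.670×10⁻⁸ × 1.076 × (304.2)⁴ = 485.2 W.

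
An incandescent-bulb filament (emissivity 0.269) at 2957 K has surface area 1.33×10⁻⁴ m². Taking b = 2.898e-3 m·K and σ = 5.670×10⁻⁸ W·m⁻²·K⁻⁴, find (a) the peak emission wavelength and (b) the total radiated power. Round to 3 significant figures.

(a) λ_max = b/T = 2.898×10⁻³/2957 = 9.800×10⁻⁷ m = 0.980 μm.
Area A = 1.33×10⁻⁴ m².
(b) P = εσAT⁴ = 0.269×5.670×10⁻⁸×1.33×10⁻⁴×(2957)⁴ = 155 W.

λ_max ≈ 0.980 μm; P ≈ 155 W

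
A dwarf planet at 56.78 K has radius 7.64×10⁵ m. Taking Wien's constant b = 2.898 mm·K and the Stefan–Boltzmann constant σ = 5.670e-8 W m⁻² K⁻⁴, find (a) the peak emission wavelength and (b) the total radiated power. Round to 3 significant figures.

(a) λ_max = b/T = 2.898×10⁻³/56.78 = 5.104×10⁻⁵ m = 51.0 μm.
Surface area A = 4πR² = 4π(7.64×10⁵ m)² = 7.33494×10¹² m².
(b) P = σAT⁴ = 5.670×10⁻⁸×7.33494×10¹²×(56.78)⁴ = 4.32×10¹² W.

λ_max ≈ 51.0 μm; P ≈ 4.32×10¹² W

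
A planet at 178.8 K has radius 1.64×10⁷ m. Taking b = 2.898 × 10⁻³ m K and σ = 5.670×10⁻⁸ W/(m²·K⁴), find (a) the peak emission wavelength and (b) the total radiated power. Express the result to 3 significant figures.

(a) λ_max = b/T = 2.898×10⁻³/178.8 = 1.621×10⁻⁵ m = 16.2 μm.
Surface area A = 4πR² = 4π(1.64×10⁷ m)² = 3.37985×10¹⁵ m².
(b) P = σAT⁴ = 5.670×10⁻⁸×3.37985×10¹⁵×(178.8)⁴ = 1.96×10¹⁷ W.

λ_max ≈ 16.2 μm; P ≈ 1.96×10¹⁷ W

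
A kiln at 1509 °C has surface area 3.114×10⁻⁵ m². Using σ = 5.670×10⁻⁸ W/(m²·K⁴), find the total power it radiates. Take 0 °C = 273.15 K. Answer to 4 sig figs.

P ≈ 17.81 W

T = 1509 °C + 273.15 = 1782.15 K.
Area A = 3.114×10⁻⁵ m².
P = σAT⁴ = 5.670×10⁻⁸ × 3.114×10⁻⁵ × (1782.15)⁴ = 17.81 W.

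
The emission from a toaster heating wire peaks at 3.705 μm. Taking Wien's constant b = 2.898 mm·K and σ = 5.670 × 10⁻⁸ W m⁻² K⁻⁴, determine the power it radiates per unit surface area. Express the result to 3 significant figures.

I ≈ 2.12×10⁴ W/m²

Wien's law: T = b/λ_max = 2.898×10⁻³/3.705×10⁻⁶ = 782.186 K.
Then I = σT⁴ = 5.670×10⁻⁸×(782.186)⁴ = 2.12×10⁴ W/m².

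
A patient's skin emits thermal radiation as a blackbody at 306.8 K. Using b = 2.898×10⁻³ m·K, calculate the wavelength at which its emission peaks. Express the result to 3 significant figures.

Wien's displacement law: λ_max = b/T = (2.898×10⁻³ m·K)/(306.8 K) = 9.446×10⁻⁶ m.
That is 9.45 μm, in the infrared range.

λ_max ≈ 9.45 μm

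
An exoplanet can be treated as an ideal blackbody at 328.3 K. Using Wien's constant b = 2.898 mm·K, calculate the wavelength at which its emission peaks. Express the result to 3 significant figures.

λ_max ≈ 8.83 μm

Wien's displacement law: λ_max = b/T = (2.898×10⁻³ m·K)/(328.3 K) = 8.827×10⁻⁶ m.
That is 8.83 μm, in the infrared range.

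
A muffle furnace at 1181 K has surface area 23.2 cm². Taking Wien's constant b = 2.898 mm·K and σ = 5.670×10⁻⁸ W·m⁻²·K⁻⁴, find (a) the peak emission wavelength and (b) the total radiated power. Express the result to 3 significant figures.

λ_max ≈ 2.45×10³ nm; P ≈ 256 W

(a) λ_max = b/T = 2.898×10⁻³/1181 = 2.454×10⁻⁶ m = 2.45×10³ nm.
Area A = 23.2 cm² = 2.32×10⁻³ m².
(b) P = σAT⁴ = 5.670×10⁻⁸×2.32×10⁻³×(1181)⁴ = 256 W.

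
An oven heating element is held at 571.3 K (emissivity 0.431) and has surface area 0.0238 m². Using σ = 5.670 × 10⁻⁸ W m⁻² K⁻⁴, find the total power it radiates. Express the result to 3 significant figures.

P ≈ 62.0 W

Area A = 0.0238 m².
P = εσAT⁴ = 0.431 × 5.670×10⁻⁸ × 0.0238 × (571.3)⁴ = 62.0 W.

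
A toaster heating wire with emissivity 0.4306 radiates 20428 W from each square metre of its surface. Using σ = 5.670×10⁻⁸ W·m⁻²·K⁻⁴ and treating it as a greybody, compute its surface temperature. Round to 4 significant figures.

I = εσT⁴, so T = (I/εσ)^(1/4) = (20428/(0.4306×5.670×10⁻⁸))^(1/4) = 956.4 K.

T ≈ 956.4 K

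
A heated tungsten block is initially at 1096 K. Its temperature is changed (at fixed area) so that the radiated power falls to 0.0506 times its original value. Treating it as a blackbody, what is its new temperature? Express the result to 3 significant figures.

P ∝ T⁴, so T₂/T₁ = (P₂/P₁)^(1/4) = (0.0506)^(1/4) = 0.474283.
T₂ = 1096 × 0.474283 = 520 K.

T₂ ≈ 520 K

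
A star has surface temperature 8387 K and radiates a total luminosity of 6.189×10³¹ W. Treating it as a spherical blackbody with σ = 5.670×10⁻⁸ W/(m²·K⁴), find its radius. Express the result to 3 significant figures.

L = 4πR²σT⁴ ⇒ R = √(L/(4πσT⁴)).
σT⁴ = 2.80550×10⁸ W/m², so R = √(6.189×10³¹/(4π×2.80550×10⁸)) = 1.32×10¹¹ m.

R ≈ 1.32×10¹¹ m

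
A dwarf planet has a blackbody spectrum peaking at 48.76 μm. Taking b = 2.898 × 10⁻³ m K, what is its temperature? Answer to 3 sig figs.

T ≈ 59.4 K

Wien's law gives T = b/λ_max = (2.898×10⁻³ m·K)/(4.876×10⁻⁵ m) = 59.4 K.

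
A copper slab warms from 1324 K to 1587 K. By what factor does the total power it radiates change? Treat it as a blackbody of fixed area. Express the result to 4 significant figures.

P₂/P₁ ≈ 2.064

P ∝ T⁴, so P₂/P₁ = (T₂/T₁)⁴ = (1587/1324)⁴ = (1.19864)⁴ = 2.064.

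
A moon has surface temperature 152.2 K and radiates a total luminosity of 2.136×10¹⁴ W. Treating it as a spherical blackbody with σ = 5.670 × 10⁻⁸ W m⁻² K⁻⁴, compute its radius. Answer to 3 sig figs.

R ≈ 7.47×10⁵ m

L = 4πR²σT⁴ ⇒ R = √(L/(4πσT⁴)).
σT⁴ = 30.4258 W/m², so R = √(2.136×10¹⁴/(4π×30.4258)) = 7.47×10⁵ m.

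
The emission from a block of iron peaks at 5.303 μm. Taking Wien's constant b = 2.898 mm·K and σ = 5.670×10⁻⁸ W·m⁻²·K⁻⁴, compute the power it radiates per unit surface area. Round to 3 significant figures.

I ≈ 5.06×10³ W/m²

Wien's law: T = b/λ_max = 2.898×10⁻³/5.303×10⁻⁶ = 546.483 K.
Then I = σT⁴ = 5.670×10⁻⁸×(546.483)⁴ = 5.06×10³ W/m².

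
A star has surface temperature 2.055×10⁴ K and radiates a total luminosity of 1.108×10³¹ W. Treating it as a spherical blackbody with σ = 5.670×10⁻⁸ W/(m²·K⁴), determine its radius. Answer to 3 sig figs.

R ≈ 9.34×10⁹ m

L = 4πR²σT⁴ ⇒ R = √(L/(4πσT⁴)).
σT⁴ = 1.01118×10¹⁰ W/m², so R = √(1.108×10³¹/(4π×1.01118×10¹⁰)) = 9.34×10⁹ m.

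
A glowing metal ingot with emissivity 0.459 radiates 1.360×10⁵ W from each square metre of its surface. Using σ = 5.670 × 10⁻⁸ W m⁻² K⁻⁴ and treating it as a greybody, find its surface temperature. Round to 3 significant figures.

T ≈ 1.51×10³ K

I = εσT⁴, so T = (I/εσ)^(1/4) = (1.360×10⁵/(0.459×5.670×10⁻⁸))^(1/4) = 1.51×10³ K.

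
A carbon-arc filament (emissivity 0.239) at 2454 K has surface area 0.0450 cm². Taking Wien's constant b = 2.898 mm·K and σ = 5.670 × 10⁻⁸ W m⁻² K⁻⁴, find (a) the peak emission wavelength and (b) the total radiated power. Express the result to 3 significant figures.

(a) λ_max = b/T = 2.898×10⁻³/2454 = 1.181×10⁻⁶ m = 1.18×10³ nm.
Area A = 0.0450 cm² = 4.50×10⁻⁶ m².
(b) P = εσAT⁴ = 0.239×5.670×10⁻⁸×4.50×10⁻⁶×(2454)⁴ = 2.21 W.

λ_max ≈ 1.18×10³ nm; P ≈ 2.21 W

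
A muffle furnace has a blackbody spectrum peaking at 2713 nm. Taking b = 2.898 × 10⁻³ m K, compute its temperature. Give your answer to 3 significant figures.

T ≈ 1.07×10³ K

Wien's law gives T = b/λ_max = (2.898×10⁻³ m·K)/(2.713×10⁻⁶ m) = 1.07×10³ K.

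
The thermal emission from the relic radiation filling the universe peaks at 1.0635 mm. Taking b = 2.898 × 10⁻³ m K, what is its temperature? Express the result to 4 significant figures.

Wien's law gives T = b/λ_max = (2.898×10⁻³ m·K)/(1.0635×10⁻³ m) = 2.725 K.

T ≈ 2.725 K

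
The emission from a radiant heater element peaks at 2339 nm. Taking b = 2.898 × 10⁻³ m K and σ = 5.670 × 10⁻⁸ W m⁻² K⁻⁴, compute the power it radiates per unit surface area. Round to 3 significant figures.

I ≈ 1.34×10⁵ W/m²

Wien's law: T = b/λ_max = 2.898×10⁻³/2.339×10⁻⁶ = 1238.99 K.
Then I = σT⁴ = 5.670×10⁻⁸×(1238.99)⁴ = 1.34×10⁵ W/m².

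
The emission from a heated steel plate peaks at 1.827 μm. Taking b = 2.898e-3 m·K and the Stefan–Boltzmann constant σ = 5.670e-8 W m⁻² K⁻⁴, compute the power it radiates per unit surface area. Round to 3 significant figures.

Wien's law: T = b/λ_max = 2.898×10⁻³/1.827×10⁻⁶ = 1586.21 K.
Then I = σT⁴ = 5.670×10⁻⁸×(1586.21)⁴ = 3.59×10⁵ W/m².

I ≈ 3.59×10⁵ W/m²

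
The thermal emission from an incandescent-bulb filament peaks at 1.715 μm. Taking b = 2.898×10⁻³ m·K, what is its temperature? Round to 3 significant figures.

Wien's law gives T = b/λ_max = (2.898×10⁻³ m·K)/(1.715×10⁻⁶ m) = 1.69×10³ K.

T ≈ 1.69×10³ K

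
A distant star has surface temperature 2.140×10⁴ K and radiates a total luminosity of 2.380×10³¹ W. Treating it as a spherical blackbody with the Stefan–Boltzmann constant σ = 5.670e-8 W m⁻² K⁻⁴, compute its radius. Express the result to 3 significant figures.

L = 4πR²σT⁴ ⇒ R = √(L/(4πσT⁴)).
σT⁴ = 1.18915×10¹⁰ W/m², so R = √(2.380×10³¹/(4π×1.18915×10¹⁰)) = 1.26×10¹⁰ m.

R ≈ 1.26×10¹⁰ m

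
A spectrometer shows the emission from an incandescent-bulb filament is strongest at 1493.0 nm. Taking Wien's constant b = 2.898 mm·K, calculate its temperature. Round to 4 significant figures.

Wien's law gives T = b/λ_max = (2.898×10⁻³ m·K)/(1.4930×10⁻⁶ m) = 1941 K.

T ≈ 1941 K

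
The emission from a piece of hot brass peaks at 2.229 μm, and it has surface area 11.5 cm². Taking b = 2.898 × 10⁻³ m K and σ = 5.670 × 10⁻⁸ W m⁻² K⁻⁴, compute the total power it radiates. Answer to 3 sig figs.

Wien's law: T = b/λ_max = 2.898×10⁻³/2.229×10⁻⁶ = 1300.13 K.
Area A = 11.5 cm² = 1.15×10⁻³ m².
Then P = σAT⁴ = 5.670×10⁻⁸×1.15×10⁻³×(1300.13)⁴ = 186 W.

P ≈ 186 W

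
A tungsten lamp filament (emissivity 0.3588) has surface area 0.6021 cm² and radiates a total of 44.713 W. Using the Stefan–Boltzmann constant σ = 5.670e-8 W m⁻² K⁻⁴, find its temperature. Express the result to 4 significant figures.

T ≈ 2458 K

Area A = 0.6021 cm² = 6.021×10⁻⁵ m².
P = εσAT⁴ ⇒ T = (P/(εσA))^(1/4) = (44.713/(0.3588×5.670×10⁻⁸×6.021×10⁻⁵))^(1/4) = 2458 K.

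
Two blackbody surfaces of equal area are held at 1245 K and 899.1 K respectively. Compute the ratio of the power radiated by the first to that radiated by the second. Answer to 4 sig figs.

P₁/P₂ ≈ 3.677

With equal areas, P₁/P₂ = (T₁/T₂)⁴ = (1245/899.1)⁴ = 3.677.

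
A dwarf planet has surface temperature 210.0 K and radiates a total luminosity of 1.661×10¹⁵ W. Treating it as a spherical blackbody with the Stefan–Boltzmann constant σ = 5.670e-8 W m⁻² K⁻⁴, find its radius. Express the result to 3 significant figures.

R ≈ 1.09×10⁶ m

L = 4πR²σT⁴ ⇒ R = √(L/(4πσT⁴)).
σT⁴ = 110.271 W/m², so R = √(1.661×10¹⁵/(4π×110.271)) = 1.09×10⁶ m.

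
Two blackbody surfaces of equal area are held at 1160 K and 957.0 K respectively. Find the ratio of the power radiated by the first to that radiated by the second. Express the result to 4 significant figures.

P₁/P₂ ≈ 2.159

With equal areas, P₁/P₂ = (T₁/T₂)⁴ = (1160/957.0)⁴ = 2.159.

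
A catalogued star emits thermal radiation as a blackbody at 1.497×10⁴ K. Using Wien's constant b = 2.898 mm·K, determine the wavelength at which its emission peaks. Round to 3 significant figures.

λ_max ≈ 194 nm

Wien's displacement law: λ_max = b/T = (2.898×10⁻³ m·K)/(1.497×10⁴ K) = 1.936×10⁻⁷ m.
That is 194 nm, in the ultraviolet range.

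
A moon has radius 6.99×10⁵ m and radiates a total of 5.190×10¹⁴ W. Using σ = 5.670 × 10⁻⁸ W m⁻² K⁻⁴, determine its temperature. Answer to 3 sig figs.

T ≈ 196 K

Surface area A = 4πR² = 4π(6.99×10⁵ m)² = 6.13994×10¹² m².
P = σAT⁴ ⇒ T = (P/(σA))^(1/4) = (5.190×10¹⁴/(5.670×10⁻⁸×6.13994×10¹²))^(1/4) = 196 K.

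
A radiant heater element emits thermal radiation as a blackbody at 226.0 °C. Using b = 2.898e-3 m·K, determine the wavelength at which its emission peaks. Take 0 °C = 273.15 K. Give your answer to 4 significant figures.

T = 226.0 °C + 273.15 = 499.15 K.
Wien's displacement law: λ_max = b/T = (2.898×10⁻³ m·K)/(499.15 K) = 5.8059×10⁻⁶ m.
That is 5.806 μm, in the infrared range.

λ_max ≈ 5.806 μm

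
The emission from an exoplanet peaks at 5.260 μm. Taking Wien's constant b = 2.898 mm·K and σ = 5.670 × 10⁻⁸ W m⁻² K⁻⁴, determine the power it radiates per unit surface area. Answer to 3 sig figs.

I ≈ 5.22×10³ W/m²

Wien's law: T = b/λ_max = 2.898×10⁻³/5.260×10⁻⁶ = 550.951 K.
Then I = σT⁴ = 5.670×10⁻⁸×(550.951)⁴ = 5.22×10³ W/m².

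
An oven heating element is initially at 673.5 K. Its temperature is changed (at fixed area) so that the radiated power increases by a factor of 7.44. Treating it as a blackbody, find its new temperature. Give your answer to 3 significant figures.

T₂ ≈ 1.11×10³ K

P ∝ T⁴, so T₂/T₁ = (P₂/P₁)^(1/4) = (7.44)^(1/4) = 1.65156.
T₂ = 673.5 × 1.65156 = 1.11×10³ K.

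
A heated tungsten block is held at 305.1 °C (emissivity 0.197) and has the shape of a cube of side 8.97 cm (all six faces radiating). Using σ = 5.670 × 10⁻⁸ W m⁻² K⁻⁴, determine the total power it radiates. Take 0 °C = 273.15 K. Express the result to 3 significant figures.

P ≈ 60.3 W

T = 305.1 °C + 273.15 = 578.25 K.
Area A = 6s² = 6×(0.0897 m)² = 0.0482765 m².
P = εσAT⁴ = 0.197 × 5.670×10⁻⁸ × 0.0482765 × (578.25)⁴ = 60.3 W.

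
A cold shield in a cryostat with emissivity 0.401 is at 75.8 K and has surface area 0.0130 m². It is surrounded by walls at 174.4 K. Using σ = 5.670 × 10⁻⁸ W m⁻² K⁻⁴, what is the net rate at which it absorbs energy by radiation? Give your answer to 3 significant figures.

Area A = 0.0130 m².
Net radiated power P_net = εσA(T⁴ − T₀⁴) = 0.401×5.670×10⁻⁸×0.0130×(75.8⁴ − 174.4⁴).
T⁴ − T₀⁴ = 3.30124×10⁷ − 9.25094×10⁸ = -8.92082×10⁸ K⁴, so P_net = -0.264 W — negative, meaning a net gain of 0.264 W.

Net gain ≈ 0.264 W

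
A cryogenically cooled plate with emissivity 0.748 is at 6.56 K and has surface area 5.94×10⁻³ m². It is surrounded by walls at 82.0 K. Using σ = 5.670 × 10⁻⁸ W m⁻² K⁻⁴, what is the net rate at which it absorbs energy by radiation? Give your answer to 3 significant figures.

Net gain ≈ 0.0114 W

Area A = 5.94×10⁻³ m².
Net radiated power P_net = εσA(T⁴ − T₀⁴) = 0.748×5.670×10⁻⁸×5.94×10⁻³×(6.56⁴ − 82.0⁴).
T⁴ − T₀⁴ = 1851.89 − 4.52122×10⁷ = -4.52103×10⁷ K⁴, so P_net = -0.0114 W — negative, meaning a net gain of 0.0114 W.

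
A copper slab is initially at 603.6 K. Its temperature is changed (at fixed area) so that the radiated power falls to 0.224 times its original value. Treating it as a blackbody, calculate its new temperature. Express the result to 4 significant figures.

P ∝ T⁴, so T₂/T₁ = (P₂/P₁)^(1/4) = (0.224)^(1/4) = 0.687958.
T₂ = 603.6 × 0.687958 = 415.3 K.

T₂ ≈ 415.3 K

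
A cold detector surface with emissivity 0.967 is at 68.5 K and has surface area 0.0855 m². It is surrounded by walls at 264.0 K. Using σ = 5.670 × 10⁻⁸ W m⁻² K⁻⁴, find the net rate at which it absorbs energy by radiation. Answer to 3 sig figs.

Net gain ≈ 22.7 W

Area A = 0.0855 m².
Net radiated power P_net = εσA(T⁴ − T₀⁴) = 0.967×5.670×10⁻⁸×0.0855×(68.5⁴ − 264.0⁴).
T⁴ − T₀⁴ = 2.20172×10⁷ − 4.85753×10⁹ = -4.83551×10⁹ K⁴, so P_net = -22.7 W — negative, meaning a net gain of 22.7 W.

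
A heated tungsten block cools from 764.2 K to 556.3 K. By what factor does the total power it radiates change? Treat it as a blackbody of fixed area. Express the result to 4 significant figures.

P₂/P₁ ≈ 0.2808

P ∝ T⁴, so P₂/P₁ = (T₂/T₁)⁴ = (556.3/764.2)⁴ = (0.727951)⁴ = 0.2808.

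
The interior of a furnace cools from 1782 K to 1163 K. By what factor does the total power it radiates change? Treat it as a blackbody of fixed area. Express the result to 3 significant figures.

P ∝ T⁴, so P₂/P₁ = (T₂/T₁)⁴ = (1163/1782)⁴ = (0.652637)⁴ = 0.181.

P₂/P₁ ≈ 0.181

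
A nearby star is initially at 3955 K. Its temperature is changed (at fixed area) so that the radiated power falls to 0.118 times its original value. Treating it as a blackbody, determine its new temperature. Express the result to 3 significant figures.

P ∝ T⁴, so T₂/T₁ = (P₂/P₁)^(1/4) = (0.118)^(1/4) = 0.586098.
T₂ = 3955 × 0.586098 = 2.32×10³ K.

T₂ ≈ 2.32×10³ K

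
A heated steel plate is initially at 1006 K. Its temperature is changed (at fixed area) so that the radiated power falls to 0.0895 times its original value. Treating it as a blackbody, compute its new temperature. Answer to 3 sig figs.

T₂ ≈ 550 K

P ∝ T⁴, so T₂/T₁ = (P₂/P₁)^(1/4) = (0.0895)^(1/4) = 0.546960.
T₂ = 1006 × 0.546960 = 550 K.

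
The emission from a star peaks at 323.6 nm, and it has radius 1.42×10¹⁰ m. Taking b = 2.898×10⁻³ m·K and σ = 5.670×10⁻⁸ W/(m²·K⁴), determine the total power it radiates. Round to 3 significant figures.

P ≈ 9.24×10²⁹ W

Wien's law: T = b/λ_max = 2.898×10⁻³/3.236×10⁻⁷ = 8955.50 K.
Surface area A = 4πR² = 4π(1.42×10¹⁰ m)² = 2.53388×10²¹ m².
Then P = σAT⁴ = 5.670×10⁻⁸×2.53388×10²¹×(8955.50)⁴ = 9.24×10²⁹ W.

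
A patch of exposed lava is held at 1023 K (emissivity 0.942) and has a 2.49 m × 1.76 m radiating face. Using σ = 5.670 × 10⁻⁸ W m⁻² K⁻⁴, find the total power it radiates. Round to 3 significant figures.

P ≈ 2.56×10⁵ W

Area A = 2.49 × 1.76 = 4.3824 m².
P = εσAT⁴ = 0.942 × 5.670×10⁻⁸ × 4.3824 × (1023)⁴ = 2.56×10⁵ W.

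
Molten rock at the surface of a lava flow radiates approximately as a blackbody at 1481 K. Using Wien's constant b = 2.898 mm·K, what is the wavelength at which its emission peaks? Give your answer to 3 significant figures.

λ_max ≈ 1.96 μm

Wien's displacement law: λ_max = b/T = (2.898×10⁻³ m·K)/(1481 K) = 1.957×10⁻⁶ m.
That is 1.96 μm, in the infrared range.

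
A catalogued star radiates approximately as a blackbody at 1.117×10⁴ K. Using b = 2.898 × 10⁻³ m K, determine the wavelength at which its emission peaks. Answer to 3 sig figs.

Wien's displacement law: λ_max = b/T = (2.898×10⁻³ m·K)/(1.117×10⁴ K) = 2.594×10⁻⁷ m.
That is 259 nm, in the ultraviolet range.

λ_max ≈ 259 nm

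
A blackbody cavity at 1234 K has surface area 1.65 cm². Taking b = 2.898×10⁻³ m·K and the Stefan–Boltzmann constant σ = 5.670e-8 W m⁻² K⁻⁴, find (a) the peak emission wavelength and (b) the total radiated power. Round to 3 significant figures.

(a) λ_max = b/T = 2.898×10⁻³/1234 = 2.348×10⁻⁶ m = 2.35 μm.
Area A = 1.65 cm² = 1.65×10⁻⁴ m².
(b) P = σAT⁴ = 5.670×10⁻⁸×1.65×10⁻⁴×(1234)⁴ = 21.7 W.

λ_max ≈ 2.35 μm; P ≈ 21.7 W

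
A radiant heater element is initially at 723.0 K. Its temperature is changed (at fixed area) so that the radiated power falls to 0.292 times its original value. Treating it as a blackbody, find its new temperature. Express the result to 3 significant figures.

T₂ ≈ 531 K

P ∝ T⁴, so T₂/T₁ = (P₂/P₁)^(1/4) = (0.292)^(1/4) = 0.735099.
T₂ = 723.0 × 0.735099 = 531 K.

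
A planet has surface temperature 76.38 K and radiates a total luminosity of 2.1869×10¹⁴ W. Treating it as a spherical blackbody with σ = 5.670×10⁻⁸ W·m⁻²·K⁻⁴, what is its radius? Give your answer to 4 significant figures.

L = 4πR²σT⁴ ⇒ R = √(L/(4πσT⁴)).
σT⁴ = 1.92975 W/m², so R = √(2.1869×10¹⁴/(4π×1.92975)) = 3.003×10⁶ m.

R ≈ 3.003×10⁶ m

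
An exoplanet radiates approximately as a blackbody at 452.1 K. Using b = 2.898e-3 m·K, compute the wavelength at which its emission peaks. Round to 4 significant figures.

Wien's displacement law: λ_max = b/T = (2.898×10⁻³ m·K)/(452.1 K) = 6.4101×10⁻⁶ m.
That is 6.410 μm, in the infrared range.

λ_max ≈ 6.410 μm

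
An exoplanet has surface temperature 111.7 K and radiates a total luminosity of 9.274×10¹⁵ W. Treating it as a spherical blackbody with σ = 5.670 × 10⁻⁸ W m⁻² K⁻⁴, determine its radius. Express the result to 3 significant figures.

L = 4πR²σT⁴ ⇒ R = √(L/(4πσT⁴)).
σT⁴ = 8.82665 W/m², so R = √(9.274×10¹⁵/(4π×8.82665)) = 9.14×10⁶ m.

R ≈ 9.14×10⁶ m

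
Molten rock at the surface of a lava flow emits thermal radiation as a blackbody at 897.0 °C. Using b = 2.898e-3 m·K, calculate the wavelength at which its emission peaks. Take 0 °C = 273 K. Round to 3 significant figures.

T = 897.0 °C + 273 = 1170.0 K.
Wien's displacement law: λ_max = b/T = (2.898×10⁻³ m·K)/(1170.0 K) = 2.477×10⁻⁶ m.
That is 2.48×10³ nm, in the infrared range.

λ_max ≈ 2.48×10³ nm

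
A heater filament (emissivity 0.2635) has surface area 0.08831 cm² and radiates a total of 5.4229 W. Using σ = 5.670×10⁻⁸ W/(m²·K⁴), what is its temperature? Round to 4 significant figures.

T ≈ 2532 K

Area A = 0.08831 cm² = 8.831×10⁻⁶ m².
P = εσAT⁴ ⇒ T = (P/(εσA))^(1/4) = (5.4229/(0.2635×5.670×10⁻⁸×8.831×10⁻⁶))^(1/4) = 2532 K.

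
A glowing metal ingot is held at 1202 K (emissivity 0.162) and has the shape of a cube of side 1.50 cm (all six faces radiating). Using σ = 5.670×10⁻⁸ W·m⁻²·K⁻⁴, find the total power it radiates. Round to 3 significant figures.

Area A = 6s² = 6×(0.0150 m)² = 1.35×10⁻³ m².
P = εσAT⁴ = 0.162 × 5.670×10⁻⁸ × 1.35×10⁻³ × (1202)⁴ = 25.9 W.

P ≈ 25.9 W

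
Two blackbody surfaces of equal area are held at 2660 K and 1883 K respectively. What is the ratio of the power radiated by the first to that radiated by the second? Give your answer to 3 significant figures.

With equal areas, P₁/P₂ = (T₁/T₂)⁴ = (2660/1883)⁴ = 3.98.

P₁/P₂ ≈ 3.98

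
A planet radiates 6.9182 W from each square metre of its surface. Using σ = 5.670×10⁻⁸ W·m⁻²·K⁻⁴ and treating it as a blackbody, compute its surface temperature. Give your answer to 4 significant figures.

T ≈ 105.1 K

I = σT⁴, so T = (I/σ)^(1/4) = (6.9182/(5.670×10⁻⁸))^(1/4) = 105.1 K.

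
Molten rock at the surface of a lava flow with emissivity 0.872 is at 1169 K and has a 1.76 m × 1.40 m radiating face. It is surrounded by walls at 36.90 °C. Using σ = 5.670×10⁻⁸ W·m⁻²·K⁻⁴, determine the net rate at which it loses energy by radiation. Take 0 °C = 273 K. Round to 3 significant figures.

Net loss ≈ 2.26×10⁵ W

Surroundings: T = 36.90 °C + 273 = 309.90 K.
Area A = 1.76 × 1.40 = 2.464 m².
Net radiated power P_net = εσA(T⁴ − T₀⁴) = 0.872×5.670×10⁻⁸×2.464×(1169⁴ − 309.90⁴).
T⁴ − T₀⁴ = 1.86749×10¹² − 9.22330×10⁹ = 1.85827×10¹² K⁴, so P_net = 2.26×10⁵ W.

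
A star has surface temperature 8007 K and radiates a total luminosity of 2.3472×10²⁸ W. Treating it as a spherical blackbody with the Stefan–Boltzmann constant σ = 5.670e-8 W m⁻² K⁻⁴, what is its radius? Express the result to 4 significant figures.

L = 4πR²σT⁴ ⇒ R = √(L/(4πσT⁴)).
σT⁴ = 2.33057×10⁸ W/m², so R = √(2.3472×10²⁸/(4π×2.33057×10⁸)) = 2.831×10⁹ m.

R ≈ 2.831×10⁹ m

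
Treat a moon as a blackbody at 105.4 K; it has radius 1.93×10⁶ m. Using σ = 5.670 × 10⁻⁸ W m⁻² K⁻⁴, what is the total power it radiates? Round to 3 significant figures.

Surface area A = 4πR² = 4π(1.93×10⁶ m)² = 4.68085×10¹³ m².
P = σAT⁴ = 5.670×10⁻⁸ × 4.68085×10¹³ × (105.4)⁴ = 3.28×10¹⁴ W.

P ≈ 3.28×10¹⁴ W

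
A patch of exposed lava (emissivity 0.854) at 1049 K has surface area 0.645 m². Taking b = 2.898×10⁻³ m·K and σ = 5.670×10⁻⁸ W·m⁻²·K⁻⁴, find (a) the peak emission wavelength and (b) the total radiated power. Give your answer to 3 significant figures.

λ_max ≈ 2.76 μm; P ≈ 3.78×10⁴ W

(a) λ_max = b/T = 2.898×10⁻³/1049 = 2.763×10⁻⁶ m = 2.76 μm.
Area A = 0.645 m².
(b) P = εσAT⁴ = 0.854×5.670×10⁻⁸×0.645×(1049)⁴ = 3.78×10⁴ W.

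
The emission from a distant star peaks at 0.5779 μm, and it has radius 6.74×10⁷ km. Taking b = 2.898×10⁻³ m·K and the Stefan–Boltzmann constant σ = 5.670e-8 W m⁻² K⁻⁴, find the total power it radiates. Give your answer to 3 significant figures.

P ≈ 2.05×10³⁰ W

Wien's law: T = b/λ_max = 2.898×10⁻³/5.779×10⁻⁷ = 5014.71 K.
Surface area A = 4πR² = 4π(6.74×10¹⁰ m)² = 5.70860×10²² m².
Then P = σAT⁴ = 5.670×10⁻⁸×5.70860×10²²×(5014.71)⁴ = 2.05×10³⁰ W.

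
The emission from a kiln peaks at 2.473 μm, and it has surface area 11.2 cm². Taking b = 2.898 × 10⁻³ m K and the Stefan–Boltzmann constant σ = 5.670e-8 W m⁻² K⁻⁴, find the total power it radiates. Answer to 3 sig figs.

Wien's law: T = b/λ_max = 2.898×10⁻³/2.473×10⁻⁶ = 1171.86 K.
Area A = 11.2 cm² = 1.12×10⁻³ m².
Then P = σAT⁴ = 5.670×10⁻⁸×1.12×10⁻³×(1171.86)⁴ = 120 W.

P ≈ 120 W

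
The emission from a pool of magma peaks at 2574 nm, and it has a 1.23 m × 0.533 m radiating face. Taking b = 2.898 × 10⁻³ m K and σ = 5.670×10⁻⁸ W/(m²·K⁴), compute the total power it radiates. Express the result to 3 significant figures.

P ≈ 5.97×10⁴ W

Wien's law: T = b/λ_max = 2.898×10⁻³/2.574×10⁻⁶ = 1125.87 K.
Area A = 1.23 × 0.533 = 0.65559 m².
Then P = σAT⁴ = 5.670×10⁻⁸×0.65559×(1125.87)⁴ = 5.97×10⁴ W.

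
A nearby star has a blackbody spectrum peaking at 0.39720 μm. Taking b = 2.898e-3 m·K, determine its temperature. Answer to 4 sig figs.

Wien's law gives T = b/λ_max = (2.898×10⁻³ m·K)/(3.9720×10⁻⁷ m) = 7296 K.

T ≈ 7296 K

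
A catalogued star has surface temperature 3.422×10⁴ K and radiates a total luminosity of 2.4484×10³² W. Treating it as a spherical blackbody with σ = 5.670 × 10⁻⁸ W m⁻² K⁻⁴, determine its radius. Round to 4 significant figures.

L = 4πR²σT⁴ ⇒ R = √(L/(4πσT⁴)).
σT⁴ = 7.77505×10¹⁰ W/m², so R = √(2.4484×10³²/(4π×7.77505×10¹⁰)) = 1.583×10¹⁰ m.

R ≈ 1.583×10¹⁰ m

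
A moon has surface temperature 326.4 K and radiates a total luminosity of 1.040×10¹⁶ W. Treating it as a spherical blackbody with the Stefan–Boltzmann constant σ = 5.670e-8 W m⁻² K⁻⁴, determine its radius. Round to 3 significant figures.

R ≈ 1.13×10⁶ m

L = 4πR²σT⁴ ⇒ R = √(L/(4πσT⁴)).
σT⁴ = 643.552 W/m², so R = √(1.040×10¹⁶/(4π×643.552)) = 1.13×10⁶ m.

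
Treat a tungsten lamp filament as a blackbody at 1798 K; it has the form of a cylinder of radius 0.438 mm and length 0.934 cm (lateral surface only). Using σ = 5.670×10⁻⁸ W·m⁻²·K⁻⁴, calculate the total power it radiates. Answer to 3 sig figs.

P ≈ 15.2 W

Lateral area A = 2πrL = 2π×4.38×10⁻⁴×9.34×10⁻³ = 2.57040×10⁻⁵ m².
P = σAT⁴ = 5.670×10⁻⁸ × 2.57040×10⁻⁵ × (1798)⁴ = 15.2 W.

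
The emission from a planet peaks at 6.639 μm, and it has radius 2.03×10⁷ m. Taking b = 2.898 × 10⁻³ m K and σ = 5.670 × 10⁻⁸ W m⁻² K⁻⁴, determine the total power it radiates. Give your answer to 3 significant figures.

P ≈ 1.07×10¹⁹ W

Wien's law: T = b/λ_max = 2.898×10⁻³/6.639×10⁻⁶ = 436.512 K.
Surface area A = 4πR² = 4π(2.03×10⁷ m)² = 5.17848×10¹⁵ m².
Then P = σAT⁴ = 5.670×10⁻⁸×5.17848×10¹⁵×(436.512)⁴ = 1.07×10¹⁹ W.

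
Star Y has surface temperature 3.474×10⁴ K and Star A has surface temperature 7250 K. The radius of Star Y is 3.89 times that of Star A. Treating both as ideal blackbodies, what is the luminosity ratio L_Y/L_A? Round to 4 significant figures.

L ∝ R²T⁴, so L_Y/L_A = (R_Y/R_A)²(T_Y/T_A)⁴ = (3.89)² × (3.474×10⁴/7250)⁴ = 15.1321 × 527.190 = 7977.

L_Y/L_A ≈ 7977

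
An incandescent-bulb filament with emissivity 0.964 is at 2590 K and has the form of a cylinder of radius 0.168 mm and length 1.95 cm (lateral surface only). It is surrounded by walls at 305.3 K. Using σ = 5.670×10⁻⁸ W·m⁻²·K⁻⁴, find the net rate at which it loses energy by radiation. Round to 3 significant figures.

Net loss ≈ 50.6 W

Lateral area A = 2πrL = 2π×1.68×10⁻⁴×0.0195 = 2.05837×10⁻⁵ m².
Net radiated power P_net = εσA(T⁴ − T₀⁴) = 0.964×5.670×10⁻⁸×2.05837×10⁻⁵×(2590⁴ − 305.3⁴).
T⁴ − T₀⁴ = 4.49986×10¹³ − 8.68775×10⁹ = 4.49899×10¹³ K⁴, so P_net = 50.6 W.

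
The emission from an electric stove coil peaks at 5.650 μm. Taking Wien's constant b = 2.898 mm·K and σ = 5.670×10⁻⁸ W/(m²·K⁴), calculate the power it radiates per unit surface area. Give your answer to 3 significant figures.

Wien's law: T = b/λ_max = 2.898×10⁻³/5.650×10⁻⁶ = 512.920 K.
Then I = σT⁴ = 5.670×10⁻⁸×(512.920)⁴ = 3.92×10³ W/m².

I ≈ 3.92×10³ W/m²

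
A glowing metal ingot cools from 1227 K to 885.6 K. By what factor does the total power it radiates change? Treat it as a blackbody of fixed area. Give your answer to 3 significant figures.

P₂/P₁ ≈ 0.271

P ∝ T⁴, so P₂/P₁ = (T₂/T₁)⁴ = (885.6/1227)⁴ = (0.721760)⁴ = 0.271.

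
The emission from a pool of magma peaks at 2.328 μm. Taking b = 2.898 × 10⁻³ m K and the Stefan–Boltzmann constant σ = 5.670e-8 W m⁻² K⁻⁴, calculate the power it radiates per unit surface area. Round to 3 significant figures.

I ≈ 1.36×10⁵ W/m²

Wien's law: T = b/λ_max = 2.898×10⁻³/2.328×10⁻⁶ = 1244.85 K.
Then I = σT⁴ = 5.670×10⁻⁸×(1244.85)⁴ = 1.36×10⁵ W/m².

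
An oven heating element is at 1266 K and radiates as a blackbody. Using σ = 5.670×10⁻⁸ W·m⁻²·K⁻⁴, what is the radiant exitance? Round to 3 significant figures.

Stefan–Boltzmann: I = σT⁴ = 5.670×10⁻⁸ × (1266)⁴ = 1.46×10⁵ W/m².

I ≈ 1.46×10⁵ W/m²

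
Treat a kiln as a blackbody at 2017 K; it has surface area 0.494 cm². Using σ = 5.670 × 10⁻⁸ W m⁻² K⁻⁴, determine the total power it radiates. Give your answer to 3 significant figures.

Area A = 0.494 cm² = 4.94×10⁻⁵ m².
P = σAT⁴ = 5.670×10⁻⁸ × 4.94×10⁻⁵ × (2017)⁴ = 46.4 W.

P ≈ 46.4 W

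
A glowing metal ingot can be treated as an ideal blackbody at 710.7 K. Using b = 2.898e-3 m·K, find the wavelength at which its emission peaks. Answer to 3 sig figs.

Wien's displacement law: λ_max = b/T = (2.898×10⁻³ m·K)/(710.7 K) = 4.078×10⁻⁶ m.
That is 4.08 μm, in the infrared range.

λ_max ≈ 4.08 μm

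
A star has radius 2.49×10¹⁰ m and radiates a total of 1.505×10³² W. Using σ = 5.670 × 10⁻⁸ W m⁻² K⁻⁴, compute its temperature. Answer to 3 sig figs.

T ≈ 2.42×10⁴ K

Surface area A = 4πR² = 4π(2.49×10¹⁰ m)² = 7.79128×10²¹ m².
P = σAT⁴ ⇒ T = (P/(σA))^(1/4) = (1.505×10³²/(5.670×10⁻⁸×7.79128×10²¹))^(1/4) = 2.42×10⁴ K.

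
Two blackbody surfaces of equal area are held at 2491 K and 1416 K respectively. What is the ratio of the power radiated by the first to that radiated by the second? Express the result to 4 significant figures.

P₁/P₂ ≈ 9.577

With equal areas, P₁/P₂ = (T₁/T₂)⁴ = (2491/1416)⁴ = 9.577.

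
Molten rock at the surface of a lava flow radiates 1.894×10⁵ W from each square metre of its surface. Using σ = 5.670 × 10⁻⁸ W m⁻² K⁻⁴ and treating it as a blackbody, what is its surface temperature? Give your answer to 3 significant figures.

I = σT⁴, so T = (I/σ)^(1/4) = (1.894×10⁵/(5.670×10⁻⁸))^(1/4) = 1.35×10³ K.

T ≈ 1.35×10³ K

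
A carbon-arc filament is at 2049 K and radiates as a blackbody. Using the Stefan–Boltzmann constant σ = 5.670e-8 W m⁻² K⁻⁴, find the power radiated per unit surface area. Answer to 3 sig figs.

Stefan–Boltzmann: I = σT⁴ = 5.670×10⁻⁸ × (2049)⁴ = 9.99×10⁵ W/m².

I ≈ 9.99×10⁵ W/m²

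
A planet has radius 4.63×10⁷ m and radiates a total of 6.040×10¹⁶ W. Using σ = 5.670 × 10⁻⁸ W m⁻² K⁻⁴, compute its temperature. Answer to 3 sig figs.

T ≈ 79.3 K

Surface area A = 4πR² = 4π(4.63×10⁷ m)² = 2.69384×10¹⁶ m².
P = σAT⁴ ⇒ T = (P/(σA))^(1/4) = (6.040×10¹⁶/(5.670×10⁻⁸×2.69384×10¹⁶))^(1/4) = 79.3 K.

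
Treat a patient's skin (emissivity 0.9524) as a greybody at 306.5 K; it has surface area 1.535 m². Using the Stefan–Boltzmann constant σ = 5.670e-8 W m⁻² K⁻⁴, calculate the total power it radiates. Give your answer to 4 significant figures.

P ≈ 731.5 W

Area A = 1.535 m².
P = εσAT⁴ = 0.9524 × 5.670×10⁻⁸ × 1.535 × (306.5)⁴ = 731.5 W.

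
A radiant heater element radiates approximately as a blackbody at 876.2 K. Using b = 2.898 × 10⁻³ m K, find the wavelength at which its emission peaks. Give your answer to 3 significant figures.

Wien's displacement law: λ_max = b/T = (2.898×10⁻³ m·K)/(876.2 K) = 3.307×10⁻⁶ m.
That is 3.31 μm, in the infrared range.

λ_max ≈ 3.31 μm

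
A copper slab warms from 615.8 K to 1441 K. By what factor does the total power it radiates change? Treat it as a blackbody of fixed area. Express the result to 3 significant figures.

P ∝ T⁴, so P₂/P₁ = (T₂/T₁)⁴ = (1441/615.8)⁴ = (2.34005)⁴ = 30.0.

P₂/P₁ ≈ 30.0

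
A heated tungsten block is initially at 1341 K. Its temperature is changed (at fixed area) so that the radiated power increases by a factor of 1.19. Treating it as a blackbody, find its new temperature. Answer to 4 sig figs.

T₂ ≈ 1401 K

P ∝ T⁴, so T₂/T₁ = (P₂/P₁)^(1/4) = (1.19)^(1/4) = 1.04445.
T₂ = 1341 × 1.04445 = 1401 K.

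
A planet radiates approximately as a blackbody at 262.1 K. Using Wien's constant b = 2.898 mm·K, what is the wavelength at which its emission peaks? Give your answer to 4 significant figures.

Wien's displacement law: λ_max = b/T = (2.898×10⁻³ m·K)/(262.1 K) = 1.1057×10⁻⁵ m.
That is 11.06 μm, in the infrared range.

λ_max ≈ 11.06 μm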